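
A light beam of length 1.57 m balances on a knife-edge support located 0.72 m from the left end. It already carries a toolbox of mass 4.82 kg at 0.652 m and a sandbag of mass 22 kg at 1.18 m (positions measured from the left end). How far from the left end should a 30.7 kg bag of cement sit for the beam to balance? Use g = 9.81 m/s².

x ≈ 0.401 m from the left end

Sum moments about the knife-edge support (at 0.72 m from the left end) (the support reaction has zero arm there).
Toolbox: 4.82 × 9.81 = 47.28 N down at 0.652 m → arm 0.068 m, τ = 47.28 × 0.068 = 3.215 N·m counterclockwise.
Sandbag: 22 × 9.81 = 215.8 N down at 1.18 m → arm 0.46 m, τ = 215.8 × 0.46 = 99.27 N·m clockwise.
Net moment of existing loads = 96.05 N·m clockwise.
The bag of cement weighs 30.7 × 9.81 = 301.2 N and must supply an equal counterclockwise moment, so its lever arm about the knife-edge support is 96.05 / 301.2 = 0.319 m.
That puts it at 0.72 − 0.319 = 0.401 m from the left end.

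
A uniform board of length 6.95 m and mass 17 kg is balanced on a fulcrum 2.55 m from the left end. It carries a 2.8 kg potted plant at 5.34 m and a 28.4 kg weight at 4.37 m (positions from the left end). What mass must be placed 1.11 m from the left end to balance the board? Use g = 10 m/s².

Taking torques about the fulcrum (at 2.55 m from the left end):
Beam weight: 17 × 10 = 170 N down at 3.475 m → arm 0.925 m, τ = 170 × 0.925 = 157.2 N·m clockwise.
Potted plant: 2.8 × 10 = 28 N down at 5.34 m → arm 2.79 m, τ = 28 × 2.79 = 78.12 N·m clockwise.
Weight: 28.4 × 10 = 284 N down at 4.37 m → arm 1.82 m, τ = 284 × 1.82 = 516.9 N·m clockwise.
Net moment of known loads = 752.2 N·m clockwise.
An unknown mass m at 1.11 m has arm 1.44 m; its moment is m·g·1.44 counterclockwise.
For rotational equilibrium, m × 10 × 1.44 = 752.2, so m = 752.2 / (10 × 1.44) = 52.2 kg.

m ≈ 52.2 kg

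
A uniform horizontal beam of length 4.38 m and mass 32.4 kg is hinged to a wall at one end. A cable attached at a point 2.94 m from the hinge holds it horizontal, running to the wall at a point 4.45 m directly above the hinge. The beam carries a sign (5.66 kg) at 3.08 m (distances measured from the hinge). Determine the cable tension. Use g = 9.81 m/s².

T ≈ 353 N

Choose the hinge as the axis so the unknown hinge reaction has zero arm there.
Beam weight: 32.4 × 9.81 = 317.8 N down at 2.19 m → arm 2.19 m, τ = 317.8 × 2.19 = 696 N·m clockwise.
Sign: 5.66 × 9.81 = 55.52 N down at 3.08 m → arm 3.08 m, τ = 55.52 × 3.08 = 171 N·m clockwise.
Total clockwise load moment = 867 N·m.
The cable tension T acts at 2.94 m; only its component perpendicular to the beam, T sinθ, produces torque. sinθ = h/√(h²+d²) = 4.45/√(4.45²+2.94²) = 0.8344.
For rotational equilibrium, T × 2.94 × 0.8344 = 867, so T = 867 / 2.453 = 353 N.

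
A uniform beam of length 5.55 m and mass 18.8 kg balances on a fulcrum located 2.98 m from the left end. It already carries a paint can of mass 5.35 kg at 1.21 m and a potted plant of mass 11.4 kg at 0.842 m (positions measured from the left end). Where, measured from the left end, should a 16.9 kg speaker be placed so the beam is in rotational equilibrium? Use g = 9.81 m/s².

x ≈ 5.21 m from the left end

Choose the fulcrum (at 2.98 m from the left end) as the axis so the support reaction has zero arm there.
Beam weight: 18.8 × 9.81 = 184.4 N down at 2.775 m → arm 0.205 m, τ = 184.4 × 0.205 = 37.8 N·m counterclockwise.
Paint can: 5.35 × 9.81 = 52.48 N down at 1.21 m → arm 1.77 m, τ = 52.48 × 1.77 = 92.89 N·m counterclockwise.
Potted plant: 11.4 × 9.81 = 111.8 N down at 0.842 m → arm 2.138 m, τ = 111.8 × 2.138 = 239 N·m counterclockwise.
Net moment of existing loads = 369.7 N·m counterclockwise.
The speaker weighs 16.9 × 9.81 = 165.8 N and must supply an equal clockwise moment, so its lever arm about the fulcrum is 369.7 / 165.8 = 2.23 m.
That puts it at 2.98 + 2.23 = 5.21 m from the left end.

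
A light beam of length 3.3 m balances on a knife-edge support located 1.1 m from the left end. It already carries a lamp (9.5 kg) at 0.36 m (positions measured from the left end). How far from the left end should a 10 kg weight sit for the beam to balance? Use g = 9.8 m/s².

Choose the knife-edge support (at 1.1 m from the left end) as the axis so the support reaction has zero arm there.
Lamp: 9.5 × 9.8 = 93.1 N down at 0.36 m → arm 0.74 m, τ = 93.1 × 0.74 = 68.89 N·m counterclockwise.
Net moment of existing loads = 68.89 N·m counterclockwise.
The weight weighs 10 × 9.8 = 98 N and must supply an equal clockwise moment, so its lever arm about the knife-edge support is 68.89 / 98 = 0.703 m.
That puts it at 1.1 + 0.703 = 1.8 m from the left end.

x ≈ 1.8 m from the left end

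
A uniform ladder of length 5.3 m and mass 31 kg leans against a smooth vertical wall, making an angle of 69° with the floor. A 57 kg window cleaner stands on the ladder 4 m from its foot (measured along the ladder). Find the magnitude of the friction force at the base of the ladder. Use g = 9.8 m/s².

Sum moments about the foot of the ladder (the floor normal and friction both act there and drop out).
Ladder weight 31×9.8 = 303.8 N acts at 2.65 m along the ladder; its horizontal arm is 2.65·cos69° = 0.9497 m → τ = 288.5 N·m clockwise.
Window cleaner: 57×9.8 = 558.6 N at 4 m → arm 1.433 m → τ = 800.5 N·m clockwise.
Wall normal N acts horizontally at the top; its moment arm is the height L sinθ = 5.3·sin69° = 4.948 m, counterclockwise.
For rotational equilibrium, N × 4.948 = 1089, so N = 220 N.
ΣFx = 0: friction at the foot balances the wall's push, so f = N_wall = 220 N.

f ≈ 220 N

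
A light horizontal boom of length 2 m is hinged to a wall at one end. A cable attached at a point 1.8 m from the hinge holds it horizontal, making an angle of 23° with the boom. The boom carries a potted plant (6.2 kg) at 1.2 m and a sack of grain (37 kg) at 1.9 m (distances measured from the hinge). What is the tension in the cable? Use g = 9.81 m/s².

T ≈ 1080 N

Sum moments about the hinge (the unknown hinge reaction has zero arm there).
Potted plant: 6.2 × 9.81 = 60.82 N down at 1.2 m → arm 1.2 m, τ = 60.82 × 1.2 = 72.98 N·m clockwise.
Sack of grain: 37 × 9.81 = 363 N down at 1.9 m → arm 1.9 m, τ = 363 × 1.9 = 689.7 N·m clockwise.
Total clockwise load moment = 762.7 N·m.
The cable tension T acts at 1.8 m; only its component perpendicular to the boom, T sinθ, produces torque. sin 23° = 0.3907.
For rotational equilibrium, T × 1.8 × 0.3907 = 762.7, so T = 762.7 / 0.7033 = 1080 N.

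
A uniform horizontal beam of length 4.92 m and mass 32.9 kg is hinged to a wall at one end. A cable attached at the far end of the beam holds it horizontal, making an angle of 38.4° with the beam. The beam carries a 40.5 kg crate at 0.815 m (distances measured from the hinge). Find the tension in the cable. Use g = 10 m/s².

T ≈ 373 N

About the hinge:
Beam weight: 32.9 × 10 = 329 N down at 2.46 m → arm 2.46 m, τ = 329 × 2.46 = 809.3 N·m clockwise.
Crate: 40.5 × 10 = 405 N down at 0.815 m → arm 0.815 m, τ = 405 × 0.815 = 330.1 N·m clockwise.
Total clockwise load moment = 1139 N·m.
The cable tension T acts at 4.92 m; only its component perpendicular to the beam, T sinθ, produces torque. sin 38.4° = 0.6211.
Balancing moments: T × 4.92 × 0.6211 = 1139, giving T = 1139 / 3.056 = 373 N.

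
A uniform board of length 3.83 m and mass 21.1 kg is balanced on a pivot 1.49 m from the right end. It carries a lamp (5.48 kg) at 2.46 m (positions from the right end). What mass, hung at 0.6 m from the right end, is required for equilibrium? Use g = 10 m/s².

m ≈ 16 kg

Taking torques about the pivot (at 1.49 m from the right end):
Beam weight: 21.1 × 10 = 211 N down at 1.915 m → arm 0.425 m, τ = 211 × 0.425 = 89.67 N·m counterclockwise.
Lamp: 5.48 × 10 = 54.8 N down at 2.46 m → arm 0.97 m, τ = 54.8 × 0.97 = 53.16 N·m counterclockwise.
Net moment of known loads = 142.8 N·m counterclockwise.
An unknown mass m at 0.6 m has arm 0.89 m; its moment is m·g·0.89 clockwise.
Setting net torque to zero: m × 10 × 0.89 = 142.8 → m = 142.8 / (10 × 0.89) = 16 kg.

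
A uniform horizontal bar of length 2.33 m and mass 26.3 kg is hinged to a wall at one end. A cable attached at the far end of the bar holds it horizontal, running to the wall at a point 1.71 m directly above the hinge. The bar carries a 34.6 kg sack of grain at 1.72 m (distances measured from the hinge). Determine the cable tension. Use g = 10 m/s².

Taking torques about the hinge:
Beam weight: 26.3 × 10 = 263 N down at 1.165 m → arm 1.165 m, τ = 263 × 1.165 = 306.4 N·m clockwise.
Sack of grain: 34.6 × 10 = 346 N down at 1.72 m → arm 1.72 m, τ = 346 × 1.72 = 595.1 N·m clockwise.
Total clockwise load moment = 901.5 N·m.
The cable tension T acts at 2.33 m; only its component perpendicular to the bar, T sinθ, produces torque. sinθ = h/√(h²+d²) = 1.71/√(1.71²+2.33²) = 0.5917.
For rotational equilibrium, T × 2.33 × 0.5917 = 901.5, so T = 901.5 / 1.379 = 654 N.

T ≈ 654 N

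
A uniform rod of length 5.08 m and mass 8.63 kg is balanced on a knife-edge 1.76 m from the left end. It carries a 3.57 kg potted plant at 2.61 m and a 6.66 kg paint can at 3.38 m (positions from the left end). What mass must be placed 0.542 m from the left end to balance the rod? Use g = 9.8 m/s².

Choose the knife-edge (at 1.76 m from the left end) as the axis so the support reaction has zero arm there.
Beam weight: 8.63 × 9.8 = 84.57 N down at 2.54 m → arm 0.78 m, τ = 84.57 × 0.78 = 65.96 N·m clockwise.
Potted plant: 3.57 × 9.8 = 34.99 N down at 2.61 m → arm 0.85 m, τ = 34.99 × 0.85 = 29.74 N·m clockwise.
Paint can: 6.66 × 9.8 = 65.27 N down at 3.38 m → arm 1.62 m, τ = 65.27 × 1.62 = 105.7 N·m clockwise.
Net moment of known loads = 201.4 N·m clockwise.
An unknown mass m at 0.542 m has arm 1.218 m; its moment is m·g·1.218 counterclockwise.
Στ = 0 ⇒ m × 9.8 × 1.218 = 201.4 ⇒ m = 201.4 / (9.8 × 1.218) = 16.9 kg.

m ≈ 16.9 kg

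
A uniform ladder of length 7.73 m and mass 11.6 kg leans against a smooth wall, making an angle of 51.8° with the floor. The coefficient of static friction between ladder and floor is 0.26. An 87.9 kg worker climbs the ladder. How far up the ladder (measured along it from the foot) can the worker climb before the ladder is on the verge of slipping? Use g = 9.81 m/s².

Choose the foot of the ladder as the axis so the floor normal and friction both act there and drop out.
Ladder weight 11.6×9.81 = 113.8 N acts at 3.865 m along the ladder; its horizontal arm is 3.865·cos51.8° = 2.39 m → τ = 272 N·m clockwise.
Worker weight 87.9×9.81 = 862.3 N at distance d → arm d·cos51.8° → τ = 862.3·d·0.6184 clockwise.
Wall normal N at the top has arm L sinθ = 6.075 m counterclockwise, so Στ = 0 gives N·6.075 = 272 + 533.2·d.
ΣFy = 0 ⇒ N_floor = 976.1 N, so the maximum friction is μ_s·N_floor = 0.26×976.1 = 253.8 N. ΣFx = 0 ⇒ N_wall = f, so at the slipping point N = 253.8 N.
Substituting: 253.8×6.075 = 272 + 533.2·d ⇒ d = (1542 − 272) / 533.2 = 2.38 m.

d ≈ 2.38 m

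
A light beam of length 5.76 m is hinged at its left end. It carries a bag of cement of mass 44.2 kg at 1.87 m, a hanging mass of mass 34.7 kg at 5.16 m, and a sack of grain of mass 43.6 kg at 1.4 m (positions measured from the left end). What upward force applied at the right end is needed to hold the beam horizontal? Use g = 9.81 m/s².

F ≈ 550 N

Taking torques about the left end:
Bag of cement: 44.2 × 9.81 = 433.6 N down at 1.87 m → arm 1.87 m, τ = 433.6 × 1.87 = 810.8 N·m clockwise.
Hanging mass: 34.7 × 9.81 = 340.4 N down at 5.16 m → arm 5.16 m, τ = 340.4 × 5.16 = 1756 N·m clockwise.
Sack of grain: 43.6 × 9.81 = 427.7 N down at 1.4 m → arm 1.4 m, τ = 427.7 × 1.4 = 598.8 N·m clockwise.
Net moment of the loads = 3166 N·m clockwise.
The upward force F acts at the right end, arm 5.76 m, giving F × 5.76 counterclockwise.
Στ = 0 ⇒ F × 5.76 = 3166 ⇒ F = 3166 / 5.76 = 550 N.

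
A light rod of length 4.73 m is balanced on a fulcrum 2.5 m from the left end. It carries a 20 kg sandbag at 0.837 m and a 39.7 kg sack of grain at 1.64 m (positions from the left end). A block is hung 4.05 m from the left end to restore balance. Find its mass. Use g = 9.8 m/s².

m ≈ 43.5 kg

Take moments about the fulcrum (at 2.5 m from the left end).
Sandbag: 20 × 9.8 = 196 N down at 0.837 m → arm 1.663 m, τ = 196 × 1.663 = 325.9 N·m counterclockwise.
Sack of grain: 39.7 × 9.8 = 389.1 N down at 1.64 m → arm 0.86 m, τ = 389.1 × 0.86 = 334.6 N·m counterclockwise.
Net moment of known loads = 660.5 N·m counterclockwise.
An unknown mass m at 4.05 m has arm 1.55 m; its moment is m·g·1.55 clockwise.
For rotational equilibrium, m × 9.8 × 1.55 = 660.5, so m = 660.5 / (9.8 × 1.55) = 43.5 kg.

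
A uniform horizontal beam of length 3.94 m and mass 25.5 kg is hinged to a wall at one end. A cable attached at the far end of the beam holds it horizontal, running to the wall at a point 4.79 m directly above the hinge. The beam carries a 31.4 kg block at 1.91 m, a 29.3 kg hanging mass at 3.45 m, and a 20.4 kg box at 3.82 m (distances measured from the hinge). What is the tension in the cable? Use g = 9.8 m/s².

Take moments about the hinge.
Beam weight: 25.5 × 9.8 = 249.9 N down at 1.97 m → arm 1.97 m, τ = 249.9 × 1.97 = 492.3 N·m clockwise.
Block: 31.4 × 9.8 = 307.7 N down at 1.91 m → arm 1.91 m, τ = 307.7 × 1.91 = 587.7 N·m clockwise.
Hanging mass: 29.3 × 9.8 = 287.1 N down at 3.45 m → arm 3.45 m, τ = 287.1 × 3.45 = 990.5 N·m clockwise.
Box: 20.4 × 9.8 = 199.9 N down at 3.82 m → arm 3.82 m, τ = 199.9 × 3.82 = 763.6 N·m clockwise.
Total clockwise load moment = 2834 N·m.
The cable tension T acts at 3.94 m; only its component perpendicular to the beam, T sinθ, produces torque. sinθ = h/√(h²+d²) = 4.79/√(4.79²+3.94²) = 0.7723.
Balancing moments: T × 3.94 × 0.7723 = 2834, giving T = 2834 / 3.043 = 931 N.

T ≈ 931 N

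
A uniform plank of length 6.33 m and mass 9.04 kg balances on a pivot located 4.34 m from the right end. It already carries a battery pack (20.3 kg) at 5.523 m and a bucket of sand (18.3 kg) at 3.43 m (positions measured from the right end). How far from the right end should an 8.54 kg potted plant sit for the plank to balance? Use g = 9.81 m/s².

Taking torques about the pivot (at 4.34 m from the right end):
Beam weight: 9.04 × 9.81 = 88.68 N down at 3.165 m → arm 1.175 m, τ = 88.68 × 1.175 = 104.2 N·m clockwise.
Battery pack: 20.3 × 9.81 = 199.1 N down at 5.523 m → arm 1.183 m, τ = 199.1 × 1.183 = 235.5 N·m counterclockwise.
Bucket of sand: 18.3 × 9.81 = 179.5 N down at 3.43 m → arm 0.91 m, τ = 179.5 × 0.91 = 163.3 N·m clockwise.
Net moment of existing loads = 32 N·m clockwise.
The potted plant weighs 8.54 × 9.81 = 83.78 N and must supply an equal counterclockwise moment, so its lever arm about the pivot is 32 / 83.78 = 0.382 m.
That puts it at 4.34 + 0.382 = 4.72 m from the right end.

x ≈ 4.72 m from the right end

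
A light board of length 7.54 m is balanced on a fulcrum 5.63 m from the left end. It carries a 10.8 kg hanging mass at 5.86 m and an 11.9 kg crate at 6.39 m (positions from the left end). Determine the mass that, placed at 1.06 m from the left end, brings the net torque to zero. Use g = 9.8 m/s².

Choose the fulcrum (at 5.63 m from the left end) as the axis so the support reaction has zero arm there.
Hanging mass: 10.8 × 9.8 = 105.8 N down at 5.86 m → arm 0.23 m, τ = 105.8 × 0.23 = 24.33 N·m clockwise.
Crate: 11.9 × 9.8 = 116.6 N down at 6.39 m → arm 0.76 m, τ = 116.6 × 0.76 = 88.62 N·m clockwise.
Net moment of known loads = 113 N·m clockwise.
An unknown mass m at 1.06 m has arm 4.57 m; its moment is m·g·4.57 counterclockwise.
Balancing moments: m × 9.8 × 4.57 = 113, giving m = 113 / (9.8 × 4.57) = 2.52 kg.

m ≈ 2.52 kg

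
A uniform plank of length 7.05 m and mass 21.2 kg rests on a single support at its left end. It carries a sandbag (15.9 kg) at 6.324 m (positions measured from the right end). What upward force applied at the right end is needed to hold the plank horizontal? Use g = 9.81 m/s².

Sum moments about the left end (the unknown pivot reaction has zero arm there).
Beam weight: 21.2 × 9.81 = 208 N down at 3.525 m → arm 3.525 m, τ = 208 × 3.525 = 733.2 N·m clockwise.
Sandbag: 15.9 × 9.81 = 156 N down at 6.324 m → arm 0.726 m, τ = 156 × 0.726 = 113.3 N·m clockwise.
Net moment of the loads = 846.5 N·m clockwise.
The upward force F acts at the right end, arm 7.05 m, giving F × 7.05 counterclockwise.
For rotational equilibrium, F × 7.05 = 846.5, so F = 846.5 / 7.05 = 120 N.

F ≈ 120 N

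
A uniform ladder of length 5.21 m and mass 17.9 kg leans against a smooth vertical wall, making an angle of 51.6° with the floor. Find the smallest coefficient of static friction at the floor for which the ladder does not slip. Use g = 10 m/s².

μ_min ≈ 0.396

About the foot of the ladder:
Ladder weight 17.9×10 = 179 N acts at 2.605 m along the ladder; its horizontal arm is 2.605·cos51.6° = 1.618 m → τ = 289.6 N·m clockwise.
Wall normal N acts horizontally at the top; its moment arm is the height L sinθ = 5.21·sin51.6° = 4.083 m, counterclockwise.
Στ = 0 ⇒ N × 4.083 = 289.6 ⇒ N = 70.93 N.
ΣFx = 0 ⇒ f = N_wall = 70.93 N. ΣFy = 0 ⇒ N_floor = 179 N.
μ_min = f / N_floor = 70.93 / 179 = 0.396.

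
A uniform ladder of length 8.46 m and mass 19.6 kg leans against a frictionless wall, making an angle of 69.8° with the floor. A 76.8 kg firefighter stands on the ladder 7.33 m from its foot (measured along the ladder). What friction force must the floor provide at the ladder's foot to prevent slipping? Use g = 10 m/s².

Take moments about the foot of the ladder.
Ladder weight 19.6×10 = 196 N acts at 4.23 m along the ladder; its horizontal arm is 4.23·cos69.8° = 1.461 m → τ = 286.4 N·m clockwise.
Firefighter: 76.8×10 = 768 N at 7.33 m → arm 2.531 m → τ = 1944 N·m clockwise.
Wall normal N acts horizontally at the top; its moment arm is the height L sinθ = 8.46·sin69.8° = 7.94 m, counterclockwise.
Στ = 0 ⇒ N × 7.94 = 2230 ⇒ N = 281 N.
ΣFx = 0: friction at the foot balances the wall's push, so f = N_wall = 281 N.

f ≈ 281 N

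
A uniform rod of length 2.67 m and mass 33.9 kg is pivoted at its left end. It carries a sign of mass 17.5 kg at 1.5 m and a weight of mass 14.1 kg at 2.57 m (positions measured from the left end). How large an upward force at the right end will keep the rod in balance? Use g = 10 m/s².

Taking torques about the left end:
Beam weight: 33.9 × 10 = 339 N down at 1.335 m → arm 1.335 m, τ = 339 × 1.335 = 452.6 N·m clockwise.
Sign: 17.5 × 10 = 175 N down at 1.5 m → arm 1.5 m, τ = 175 × 1.5 = 262.5 N·m clockwise.
Weight: 14.1 × 10 = 141 N down at 2.57 m → arm 2.57 m, τ = 141 × 2.57 = 362.4 N·m clockwise.
Net moment of the loads = 1078 N·m clockwise.
The upward force F acts at the right end, arm 2.67 m, giving F × 2.67 counterclockwise.
Στ = 0 ⇒ F × 2.67 = 1078 ⇒ F = 1078 / 2.67 = 404 N.

F ≈ 404 N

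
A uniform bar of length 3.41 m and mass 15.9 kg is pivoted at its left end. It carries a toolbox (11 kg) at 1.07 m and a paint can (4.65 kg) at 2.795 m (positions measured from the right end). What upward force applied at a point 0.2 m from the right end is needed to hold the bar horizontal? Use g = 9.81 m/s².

Choose the left end as the axis so the unknown pivot reaction has zero arm there.
Beam weight: 15.9 × 9.81 = 156 N down at 1.705 m → arm 1.705 m, τ = 156 × 1.705 = 266 N·m clockwise.
Toolbox: 11 × 9.81 = 107.9 N down at 1.07 m → arm 2.34 m, τ = 107.9 × 2.34 = 252.5 N·m clockwise.
Paint can: 4.65 × 9.81 = 45.62 N down at 2.795 m → arm 0.615 m, τ = 45.62 × 0.615 = 28.06 N·m clockwise.
Net moment of the loads = 546.6 N·m clockwise.
The upward force F acts at a point 0.2 m from the right end, arm 3.21 m, giving F × 3.21 counterclockwise.
Στ = 0 ⇒ F × 3.21 = 546.6 ⇒ F = 546.6 / 3.21 = 170 N.

F ≈ 170 N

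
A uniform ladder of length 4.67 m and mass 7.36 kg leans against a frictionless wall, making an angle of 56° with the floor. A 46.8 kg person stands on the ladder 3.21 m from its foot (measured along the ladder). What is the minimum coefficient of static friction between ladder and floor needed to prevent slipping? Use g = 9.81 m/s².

μ_min ≈ 0.446

About the foot of the ladder:
Ladder weight 7.36×9.81 = 72.2 N acts at 2.335 m along the ladder; its horizontal arm is 2.335·cos56° = 1.306 m → τ = 94.29 N·m clockwise.
Person: 46.8×9.81 = 459.1 N at 3.21 m → arm 1.795 m → τ = 824.1 N·m clockwise.
Wall normal N acts horizontally at the top; its moment arm is the height L sinθ = 4.67·sin56° = 3.872 m, counterclockwise.
For rotational equilibrium, N × 3.872 = 918.4, so N = 237.2 N.
ΣFx = 0 ⇒ f = N_wall = 237.2 N. ΣFy = 0 ⇒ N_floor = 531.3 N.
μ_min = f / N_floor = 237.2 / 531.3 = 0.446.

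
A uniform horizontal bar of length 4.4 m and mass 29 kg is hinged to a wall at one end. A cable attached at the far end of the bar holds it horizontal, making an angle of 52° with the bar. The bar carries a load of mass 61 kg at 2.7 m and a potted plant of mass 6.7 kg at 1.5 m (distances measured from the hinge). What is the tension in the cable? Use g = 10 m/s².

T ≈ 688 N

Taking torques about the hinge:
Beam weight: 29 × 10 = 290 N down at 2.2 m → arm 2.2 m, τ = 290 × 2.2 = 638 N·m clockwise.
Load: 61 × 10 = 610 N down at 2.7 m → arm 2.7 m, τ = 610 × 2.7 = 1647 N·m clockwise.
Potted plant: 6.7 × 10 = 67 N down at 1.5 m → arm 1.5 m, τ = 67 × 1.5 = 100.5 N·m clockwise.
Total clockwise load moment = 2386 N·m.
The cable tension T acts at 4.4 m; only its component perpendicular to the bar, T sinθ, produces torque. sin 52° = 0.788.
Setting net torque to zero: T × 4.4 × 0.788 = 2386 → T = 2386 / 3.467 = 688 N.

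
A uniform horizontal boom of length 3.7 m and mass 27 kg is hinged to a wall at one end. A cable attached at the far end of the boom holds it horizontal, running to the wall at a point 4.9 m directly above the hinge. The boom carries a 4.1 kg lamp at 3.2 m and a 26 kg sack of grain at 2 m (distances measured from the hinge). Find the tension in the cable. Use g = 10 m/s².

T ≈ 390 N

Taking torques about the hinge:
Beam weight: 27 × 10 = 270 N down at 1.85 m → arm 1.85 m, τ = 270 × 1.85 = 499.5 N·m clockwise.
Lamp: 4.1 × 10 = 41 N down at 3.2 m → arm 3.2 m, τ = 41 × 3.2 = 131.2 N·m clockwise.
Sack of grain: 26 × 10 = 260 N down at 2 m → arm 2 m, τ = 260 × 2 = 520 N·m clockwise.
Total clockwise load moment = 1151 N·m.
The cable tension T acts at 3.7 m; only its component perpendicular to the boom, T sinθ, produces torque. sinθ = h/√(h²+d²) = 4.9/√(4.9²+3.7²) = 0.798.
Setting net torque to zero: T × 3.7 × 0.798 = 1151 → T = 1151 / 2.953 = 390 N.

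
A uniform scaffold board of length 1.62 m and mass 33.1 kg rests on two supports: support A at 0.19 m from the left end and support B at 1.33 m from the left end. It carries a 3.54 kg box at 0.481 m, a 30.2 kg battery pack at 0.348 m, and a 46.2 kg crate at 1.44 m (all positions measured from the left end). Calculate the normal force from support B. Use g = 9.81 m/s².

R_B ≈ 723 N

About support A:
Beam weight: 33.1 × 9.81 = 324.7 N down at 0.81 m → arm 0.62 m, τ = 324.7 × 0.62 = 201.3 N·m clockwise.
Box: 3.54 × 9.81 = 34.73 N down at 0.481 m → arm 0.291 m, τ = 34.73 × 0.291 = 10.11 N·m clockwise.
Battery pack: 30.2 × 9.81 = 296.3 N down at 0.348 m → arm 0.158 m, τ = 296.3 × 0.158 = 46.82 N·m clockwise.
Crate: 46.2 × 9.81 = 453.2 N down at 1.44 m → arm 1.25 m, τ = 453.2 × 1.25 = 566.5 N·m clockwise.
Net load moment about support A = 824.7 N·m clockwise.
Reaction R at support B is upward at 1.33 m, arm 1.14 m → moment R × 1.14 counterclockwise.
Στ = 0 ⇒ R × 1.14 = 824.7 ⇒ R = 723 N.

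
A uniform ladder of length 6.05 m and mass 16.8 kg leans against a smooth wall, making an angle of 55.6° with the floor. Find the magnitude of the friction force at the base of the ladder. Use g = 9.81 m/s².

Take moments about the foot of the ladder.
Ladder weight 16.8×9.81 = 164.8 N acts at 3.025 m along the ladder; its horizontal arm is 3.025·cos55.6° = 1.709 m → τ = 281.6 N·m clockwise.
Wall normal N acts horizontally at the top; its moment arm is the height L sinθ = 6.05·sin55.6° = 4.992 m, counterclockwise.
Balancing moments: N × 4.992 = 281.6, giving N = 56.4 N.
ΣFx = 0: friction at the foot balances the wall's push, so f = N_wall = 56.4 N.

f ≈ 56.4 N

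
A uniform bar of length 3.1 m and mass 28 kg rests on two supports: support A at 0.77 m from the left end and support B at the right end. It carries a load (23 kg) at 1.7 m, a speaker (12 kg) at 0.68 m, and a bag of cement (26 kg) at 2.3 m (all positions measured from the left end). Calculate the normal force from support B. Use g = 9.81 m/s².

Choose support A as the axis so its reaction then has zero moment arm.
Beam weight: 28 × 9.81 = 274.7 N down at 1.55 m → arm 0.78 m, τ = 274.7 × 0.78 = 214.3 N·m clockwise.
Load: 23 × 9.81 = 225.6 N down at 1.7 m → arm 0.93 m, τ = 225.6 × 0.93 = 209.8 N·m clockwise.
Speaker: 12 × 9.81 = 117.7 N down at 0.68 m → arm 0.09 m, τ = 117.7 × 0.09 = 10.59 N·m counterclockwise.
Bag of cement: 26 × 9.81 = 255.1 N down at 2.3 m → arm 1.53 m, τ = 255.1 × 1.53 = 390.3 N·m clockwise.
Net load moment about support A = 803.8 N·m clockwise.
Reaction R at support B is upward at 3.1 m, arm 2.33 m → moment R × 2.33 counterclockwise.
Setting net torque to zero: R × 2.33 = 803.8 → R = 345 N.

R_B ≈ 345 N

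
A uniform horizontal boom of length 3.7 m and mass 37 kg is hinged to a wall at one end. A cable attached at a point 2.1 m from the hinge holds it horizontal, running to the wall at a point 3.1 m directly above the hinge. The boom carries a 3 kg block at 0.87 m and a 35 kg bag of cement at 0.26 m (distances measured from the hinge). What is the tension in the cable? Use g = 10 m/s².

T ≈ 461 N

About the hinge:
Beam weight: 37 × 10 = 370 N down at 1.85 m → arm 1.85 m, τ = 370 × 1.85 = 684.5 N·m clockwise.
Block: 3 × 10 = 30 N down at 0.87 m → arm 0.87 m, τ = 30 × 0.87 = 26.1 N·m clockwise.
Bag of cement: 35 × 10 = 350 N down at 0.26 m → arm 0.26 m, τ = 350 × 0.26 = 91 N·m clockwise.
Total clockwise load moment = 801.6 N·m.
The cable tension T acts at 2.1 m; only its component perpendicular to the boom, T sinθ, produces torque. sinθ = h/√(h²+d²) = 3.1/√(3.1²+2.1²) = 0.8279.
Balancing moments: T × 2.1 × 0.8279 = 801.6, giving T = 801.6 / 1.739 = 461 N.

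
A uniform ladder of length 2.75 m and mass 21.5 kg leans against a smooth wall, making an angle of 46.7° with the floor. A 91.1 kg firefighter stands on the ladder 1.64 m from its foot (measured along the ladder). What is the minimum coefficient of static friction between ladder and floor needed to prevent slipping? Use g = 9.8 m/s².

Taking torques about the foot of the ladder:
Ladder weight 21.5×9.8 = 210.7 N acts at 1.375 m along the ladder; its horizontal arm is 1.375·cos46.7° = 0.943 m → τ = 198.7 N·m clockwise.
Firefighter: 91.1×9.8 = 892.8 N at 1.64 m → arm 1.125 m → τ = 1004 N·m clockwise.
Wall normal N acts horizontally at the top; its moment arm is the height L sinθ = 2.75·sin46.7° = 2.001 m, counterclockwise.
Setting net torque to zero: N × 2.001 = 1203 → N = 601.2 N.
ΣFx = 0 ⇒ f = N_wall = 601.2 N. ΣFy = 0 ⇒ N_floor = 1104 N.
μ_min = f / N_floor = 601.2 / 1104 = 0.545.

μ_min ≈ 0.545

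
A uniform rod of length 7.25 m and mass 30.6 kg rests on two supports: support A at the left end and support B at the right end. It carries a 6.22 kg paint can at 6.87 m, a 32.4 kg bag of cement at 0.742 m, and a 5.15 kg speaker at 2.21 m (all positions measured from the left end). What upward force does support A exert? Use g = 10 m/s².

R_A ≈ 483 N

Sum moments about support B (its reaction then has zero moment arm).
Beam weight: 30.6 × 10 = 306 N down at 3.625 m → arm 3.625 m, τ = 306 × 3.625 = 1109 N·m counterclockwise.
Paint can: 6.22 × 10 = 62.2 N down at 6.87 m → arm 0.38 m, τ = 62.2 × 0.38 = 23.64 N·m counterclockwise.
Bag of cement: 32.4 × 10 = 324 N down at 0.742 m → arm 6.508 m, τ = 324 × 6.508 = 2109 N·m counterclockwise.
Speaker: 5.15 × 10 = 51.5 N down at 2.21 m → arm 5.04 m, τ = 51.5 × 5.04 = 259.6 N·m counterclockwise.
Net load moment about support B = 3501 N·m counterclockwise.
Reaction R at support A is upward at 0 m, arm 7.25 m → moment R × 7.25 clockwise.
Setting net torque to zero: R × 7.25 = 3501 → R = 483 N.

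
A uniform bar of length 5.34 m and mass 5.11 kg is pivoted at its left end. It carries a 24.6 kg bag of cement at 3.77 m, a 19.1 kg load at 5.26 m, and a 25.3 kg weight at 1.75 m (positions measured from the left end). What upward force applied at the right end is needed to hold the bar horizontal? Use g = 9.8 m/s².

Take moments about the left end.
Beam weight: 5.11 × 9.8 = 50.08 N down at 2.67 m → arm 2.67 m, τ = 50.08 × 2.67 = 133.7 N·m clockwise.
Bag of cement: 24.6 × 9.8 = 241.1 N down at 3.77 m → arm 3.77 m, τ = 241.1 × 3.77 = 908.9 N·m clockwise.
Load: 19.1 × 9.8 = 187.2 N down at 5.26 m → arm 5.26 m, τ = 187.2 × 5.26 = 984.7 N·m clockwise.
Weight: 25.3 × 9.8 = 247.9 N down at 1.75 m → arm 1.75 m, τ = 247.9 × 1.75 = 433.8 N·m clockwise.
Net moment of the loads = 2461 N·m clockwise.
The upward force F acts at the right end, arm 5.34 m, giving F × 5.34 counterclockwise.
Στ = 0 ⇒ F × 5.34 = 2461 ⇒ F = 2461 / 5.34 = 461 N.

F ≈ 461 N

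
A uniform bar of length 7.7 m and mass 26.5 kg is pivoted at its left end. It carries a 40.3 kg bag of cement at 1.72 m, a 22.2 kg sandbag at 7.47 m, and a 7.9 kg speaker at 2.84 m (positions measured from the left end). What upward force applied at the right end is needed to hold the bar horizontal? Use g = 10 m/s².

Sum moments about the left end (the unknown pivot reaction has zero arm there).
Beam weight: 26.5 × 10 = 265 N down at 3.85 m → arm 3.85 m, τ = 265 × 3.85 = 1020 N·m clockwise.
Bag of cement: 40.3 × 10 = 403 N down at 1.72 m → arm 1.72 m, τ = 403 × 1.72 = 693.2 N·m clockwise.
Sandbag: 22.2 × 10 = 222 N down at 7.47 m → arm 7.47 m, τ = 222 × 7.47 = 1658 N·m clockwise.
Speaker: 7.9 × 10 = 79 N down at 2.84 m → arm 2.84 m, τ = 79 × 2.84 = 224.4 N·m clockwise.
Net moment of the loads = 3596 N·m clockwise.
The upward force F acts at the right end, arm 7.7 m, giving F × 7.7 counterclockwise.
Setting net torque to zero: F × 7.7 = 3596 → F = 3596 / 7.7 = 467 N.

F ≈ 467 N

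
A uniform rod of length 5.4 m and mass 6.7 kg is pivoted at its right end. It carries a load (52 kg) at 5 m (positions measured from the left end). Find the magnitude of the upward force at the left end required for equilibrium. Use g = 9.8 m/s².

F ≈ 70.6 N

Take moments about the right end.
Beam weight: 6.7 × 9.8 = 65.66 N down at 2.7 m → arm 2.7 m, τ = 65.66 × 2.7 = 177.3 N·m counterclockwise.
Load: 52 × 9.8 = 509.6 N down at 5 m → arm 0.4 m, τ = 509.6 × 0.4 = 203.8 N·m counterclockwise.
Net moment of the loads = 381.1 N·m counterclockwise.
The upward force F acts at the left end, arm 5.4 m, giving F × 5.4 clockwise.
For rotational equilibrium, F × 5.4 = 381.1, so F = 381.1 / 5.4 = 70.6 N.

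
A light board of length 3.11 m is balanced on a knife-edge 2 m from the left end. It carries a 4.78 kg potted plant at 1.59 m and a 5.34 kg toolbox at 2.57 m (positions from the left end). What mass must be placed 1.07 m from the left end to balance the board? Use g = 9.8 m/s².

m ≈ 1.17 kg

Sum moments about the knife-edge (at 2 m from the left end) (the support reaction has zero arm there).
Potted plant: 4.78 × 9.8 = 46.84 N down at 1.59 m → arm 0.41 m, τ = 46.84 × 0.41 = 19.2 N·m counterclockwise.
Toolbox: 5.34 × 9.8 = 52.33 N down at 2.57 m → arm 0.57 m, τ = 52.33 × 0.57 = 29.83 N·m clockwise.
Net moment of known loads = 10.63 N·m clockwise.
An unknown mass m at 1.07 m has arm 0.93 m; its moment is m·g·0.93 counterclockwise.
Στ = 0 ⇒ m × 9.8 × 0.93 = 10.63 ⇒ m = 10.63 / (9.8 × 0.93) = 1.17 kg.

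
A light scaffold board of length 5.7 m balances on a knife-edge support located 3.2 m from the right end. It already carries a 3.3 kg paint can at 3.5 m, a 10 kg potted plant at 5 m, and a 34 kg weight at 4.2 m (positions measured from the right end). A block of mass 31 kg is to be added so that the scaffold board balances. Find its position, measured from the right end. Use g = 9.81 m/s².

x ≈ 1.49 m from the right end

About the knife-edge support (at 3.2 m from the right end):
Paint can: 3.3 × 9.81 = 32.37 N down at 3.5 m → arm 0.3 m, τ = 32.37 × 0.3 = 9.711 N·m counterclockwise.
Potted plant: 10 × 9.81 = 98.1 N down at 5 m → arm 1.8 m, τ = 98.1 × 1.8 = 176.6 N·m counterclockwise.
Weight: 34 × 9.81 = 333.5 N down at 4.2 m → arm 1 m, τ = 333.5 × 1 = 333.5 N·m counterclockwise.
Net moment of existing loads = 519.8 N·m counterclockwise.
The block weighs 31 × 9.81 = 304.1 N and must supply an equal clockwise moment, so its lever arm about the knife-edge support is 519.8 / 304.1 = 1.71 m.
That puts it at 3.2 − 1.71 = 1.49 m from the right end.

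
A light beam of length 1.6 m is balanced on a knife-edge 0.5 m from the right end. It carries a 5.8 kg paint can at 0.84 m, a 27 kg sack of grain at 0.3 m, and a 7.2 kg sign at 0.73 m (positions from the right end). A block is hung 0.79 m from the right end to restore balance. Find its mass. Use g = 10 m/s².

Choose the knife-edge (at 0.5 m from the right end) as the axis so the support reaction has zero arm there.
Paint can: 5.8 × 10 = 58 N down at 0.84 m → arm 0.34 m, τ = 58 × 0.34 = 19.72 N·m counterclockwise.
Sack of grain: 27 × 10 = 270 N down at 0.3 m → arm 0.2 m, τ = 270 × 0.2 = 54 N·m clockwise.
Sign: 7.2 × 10 = 72 N down at 0.73 m → arm 0.23 m, τ = 72 × 0.23 = 16.56 N·m counterclockwise.
Net moment of known loads = 17.72 N·m clockwise.
An unknown mass m at 0.79 m has arm 0.29 m; its moment is m·g·0.29 counterclockwise.
For rotational equilibrium, m × 10 × 0.29 = 17.72, so m = 17.72 / (10 × 0.29) = 6.11 kg.

m ≈ 6.11 kg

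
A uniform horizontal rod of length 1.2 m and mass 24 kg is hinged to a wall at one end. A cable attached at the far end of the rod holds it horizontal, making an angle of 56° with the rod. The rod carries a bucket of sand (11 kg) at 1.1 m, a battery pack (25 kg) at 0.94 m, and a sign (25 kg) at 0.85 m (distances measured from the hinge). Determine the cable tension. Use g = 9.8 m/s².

T ≈ 702 N

Take moments about the hinge.
Beam weight: 24 × 9.8 = 235.2 N down at 0.6 m → arm 0.6 m, τ = 235.2 × 0.6 = 141.1 N·m clockwise.
Bucket of sand: 11 × 9.8 = 107.8 N down at 1.1 m → arm 1.1 m, τ = 107.8 × 1.1 = 118.6 N·m clockwise.
Battery pack: 25 × 9.8 = 245 N down at 0.94 m → arm 0.94 m, τ = 245 × 0.94 = 230.3 N·m clockwise.
Sign: 25 × 9.8 = 245 N down at 0.85 m → arm 0.85 m, τ = 245 × 0.85 = 208.2 N·m clockwise.
Total clockwise load moment = 698.2 N·m.
The cable tension T acts at 1.2 m; only its component perpendicular to the rod, T sinθ, produces torque. sin 56° = 0.829.
Στ = 0 ⇒ T × 1.2 × 0.829 = 698.2 ⇒ T = 698.2 / 0.9948 = 702 N.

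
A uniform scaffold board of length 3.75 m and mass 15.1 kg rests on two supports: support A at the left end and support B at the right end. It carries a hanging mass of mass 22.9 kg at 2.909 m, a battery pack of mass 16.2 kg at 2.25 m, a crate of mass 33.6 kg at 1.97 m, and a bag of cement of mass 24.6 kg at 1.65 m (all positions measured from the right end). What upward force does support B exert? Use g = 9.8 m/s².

R_B ≈ 479 N

Taking torques about support A:
Beam weight: 15.1 × 9.8 = 148 N down at 1.875 m → arm 1.875 m, τ = 148 × 1.875 = 277.5 N·m clockwise.
Hanging mass: 22.9 × 9.8 = 224.4 N down at 2.909 m → arm 0.841 m, τ = 224.4 × 0.841 = 188.7 N·m clockwise.
Battery pack: 16.2 × 9.8 = 158.8 N down at 2.25 m → arm 1.5 m, τ = 158.8 × 1.5 = 238.2 N·m clockwise.
Crate: 33.6 × 9.8 = 329.3 N down at 1.97 m → arm 1.78 m, τ = 329.3 × 1.78 = 586.2 N·m clockwise.
Bag of cement: 24.6 × 9.8 = 241.1 N down at 1.65 m → arm 2.1 m, τ = 241.1 × 2.1 = 506.3 N·m clockwise.
Net load moment about support A = 1797 N·m clockwise.
Reaction R at support B is upward at 0 m, arm 3.75 m → moment R × 3.75 counterclockwise.
Στ = 0 ⇒ R × 3.75 = 1797 ⇒ R = 479 N.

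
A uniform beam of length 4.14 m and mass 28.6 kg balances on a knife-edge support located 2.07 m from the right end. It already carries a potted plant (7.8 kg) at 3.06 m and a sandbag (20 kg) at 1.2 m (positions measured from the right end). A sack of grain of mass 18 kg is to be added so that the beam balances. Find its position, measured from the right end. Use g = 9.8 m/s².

About the knife-edge support (at 2.07 m from the right end):
Beam weight: acts at the knife-edge support, moment arm 0 → no torque.
Potted plant: 7.8 × 9.8 = 76.44 N down at 3.06 m → arm 0.99 m, τ = 76.44 × 0.99 = 75.68 N·m counterclockwise.
Sandbag: 20 × 9.8 = 196 N down at 1.2 m → arm 0.87 m, τ = 196 × 0.87 = 170.5 N·m clockwise.
Net moment of existing loads = 94.82 N·m clockwise.
The sack of grain weighs 18 × 9.8 = 176.4 N and must supply an equal counterclockwise moment, so its lever arm about the knife-edge support is 94.82 / 176.4 = 0.538 m.
That puts it at 2.07 + 0.538 = 2.61 m from the right end.

x ≈ 2.61 m from the right end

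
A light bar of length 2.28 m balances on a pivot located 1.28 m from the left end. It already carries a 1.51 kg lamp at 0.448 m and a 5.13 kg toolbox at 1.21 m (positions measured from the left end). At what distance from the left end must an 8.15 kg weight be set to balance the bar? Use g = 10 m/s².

x ≈ 1.48 m from the left end

Sum moments about the pivot (at 1.28 m from the left end) (the support reaction has zero arm there).
Lamp: 1.51 × 10 = 15.1 N down at 0.448 m → arm 0.832 m, τ = 15.1 × 0.832 = 12.56 N·m counterclockwise.
Toolbox: 5.13 × 10 = 51.3 N down at 1.21 m → arm 0.07 m, τ = 51.3 × 0.07 = 3.591 N·m counterclockwise.
Net moment of existing loads = 16.15 N·m counterclockwise.
The weight weighs 8.15 × 10 = 81.5 N and must supply an equal clockwise moment, so its lever arm about the pivot is 16.15 / 81.5 = 0.198 m.
That puts it at 1.28 + 0.198 = 1.48 m from the left end.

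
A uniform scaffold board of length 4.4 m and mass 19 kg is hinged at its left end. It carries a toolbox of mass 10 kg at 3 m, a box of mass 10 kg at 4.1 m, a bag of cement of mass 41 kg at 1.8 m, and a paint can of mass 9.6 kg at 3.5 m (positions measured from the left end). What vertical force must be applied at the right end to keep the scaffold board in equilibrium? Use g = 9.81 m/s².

F ≈ 491 N

Taking torques about the left end:
Beam weight: 19 × 9.81 = 186.4 N down at 2.2 m → arm 2.2 m, τ = 186.4 × 2.2 = 410.1 N·m clockwise.
Toolbox: 10 × 9.81 = 98.1 N down at 3 m → arm 3 m, τ = 98.1 × 3 = 294.3 N·m clockwise.
Box: 10 × 9.81 = 98.1 N down at 4.1 m → arm 4.1 m, τ = 98.1 × 4.1 = 402.2 N·m clockwise.
Bag of cement: 41 × 9.81 = 402.2 N down at 1.8 m → arm 1.8 m, τ = 402.2 × 1.8 = 724 N·m clockwise.
Paint can: 9.6 × 9.81 = 94.18 N down at 3.5 m → arm 3.5 m, τ = 94.18 × 3.5 = 329.6 N·m clockwise.
Net moment of the loads = 2160 N·m clockwise.
The upward force F acts at the right end, arm 4.4 m, giving F × 4.4 counterclockwise.
Balancing moments: F × 4.4 = 2160, giving F = 2160 / 4.4 = 491 N.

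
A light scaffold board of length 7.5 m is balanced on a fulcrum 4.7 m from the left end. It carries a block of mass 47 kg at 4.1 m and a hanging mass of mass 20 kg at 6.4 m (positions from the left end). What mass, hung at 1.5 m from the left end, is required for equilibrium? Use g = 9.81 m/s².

m ≈ 1.81 kg

Sum moments about the fulcrum (at 4.7 m from the left end) (the support reaction has zero arm there).
Block: 47 × 9.81 = 461.1 N down at 4.1 m → arm 0.6 m, τ = 461.1 × 0.6 = 276.7 N·m counterclockwise.
Hanging mass: 20 × 9.81 = 196.2 N down at 6.4 m → arm 1.7 m, τ = 196.2 × 1.7 = 333.5 N·m clockwise.
Net moment of known loads = 56.8 N·m clockwise.
An unknown mass m at 1.5 m has arm 3.2 m; its moment is m·g·3.2 counterclockwise.
Setting net torque to zero: m × 9.81 × 3.2 = 56.8 → m = 56.8 / (9.81 × 3.2) = 1.81 kg.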